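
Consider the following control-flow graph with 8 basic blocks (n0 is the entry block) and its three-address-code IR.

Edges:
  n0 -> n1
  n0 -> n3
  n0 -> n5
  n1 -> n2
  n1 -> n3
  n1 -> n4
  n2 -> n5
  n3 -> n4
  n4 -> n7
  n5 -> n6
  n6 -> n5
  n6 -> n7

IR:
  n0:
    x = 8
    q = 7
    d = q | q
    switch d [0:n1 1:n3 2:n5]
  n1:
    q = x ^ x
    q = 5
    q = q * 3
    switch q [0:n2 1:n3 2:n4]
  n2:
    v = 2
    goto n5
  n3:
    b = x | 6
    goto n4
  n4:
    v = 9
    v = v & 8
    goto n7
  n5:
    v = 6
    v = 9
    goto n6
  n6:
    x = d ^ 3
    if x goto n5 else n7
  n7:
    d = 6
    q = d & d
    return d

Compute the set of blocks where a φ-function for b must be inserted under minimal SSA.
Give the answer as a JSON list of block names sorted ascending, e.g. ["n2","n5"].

idom tree: n1←n0 n2←n1 n3←n0 n4←n0 n5←n0 n6←n5 n7←n0
Join-block Dom:
  n3: preds {n0,n1}: {n0} ∩ {n0,n1} = {n0}; idom=n0
  n4: preds {n1,n3}: {n0,n1} ∩ {n0,n3} = {n0}; idom=n0
  n5: preds {n0,n2,n6}: {n0} ∩ {n0,n1,n2} ∩ {n0,n5,n6} = {n0}; idom=n0
  n7: preds {n4,n6}: {n0,n4} ∩ {n0,n5,n6} = {n0}; idom=n0

DF walk-up:
  join n3 pred n0: · stop@n0
  join n3 pred n1: n1 stop@n0
  join n4 pred n1: n1 stop@n0
  join n4 pred n3: n3 stop@n0
  join n5 pred n0: · stop@n0
  join n5 pred n2: n2→n1 stop@n0
  join n5 pred n6: n6→n5 stop@n0
  join n7 pred n4: n4 stop@n0
  join n7 pred n6: n6→n5 stop@n0
  DF(n0)=∅
  DF(n1)={n3,n4,n5}
  DF(n2)={n5}
  DF(n3)={n4}
  DF(n4)={n7}
  DF(n5)={n5,n7}
  DF(n6)={n5,n7}
  DF(n7)=∅

φ for b: defs {n3}
  DF⁺ = {n4,n7}

Answer: ["n4", "n7"]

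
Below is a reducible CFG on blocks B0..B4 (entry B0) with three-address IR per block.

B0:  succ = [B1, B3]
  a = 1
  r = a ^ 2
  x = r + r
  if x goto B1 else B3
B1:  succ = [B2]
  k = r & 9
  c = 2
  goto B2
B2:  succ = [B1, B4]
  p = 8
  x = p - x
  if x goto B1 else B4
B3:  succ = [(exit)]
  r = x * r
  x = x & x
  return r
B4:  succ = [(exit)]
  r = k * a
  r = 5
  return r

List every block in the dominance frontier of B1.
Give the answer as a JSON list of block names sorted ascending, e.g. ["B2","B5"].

Answer: ["B1"]

Working:
idom tree: B1←B0 B2←B1 B3←B0 B4←B2
Join-block Dom:
  B1: preds {B0,B2}: {B0} ∩ {B0,B1,B2} = {B0}; idom=B0

DF walk-up:
  join B1 pred B0: · stop@B0
  join B1 pred B2: B2→B1 stop@B0
  B0 → ∅
  B1 → {B1}
  B2 → {B1}
  B3 → ∅
  B4 → ∅

DF(B1) = ["B1"]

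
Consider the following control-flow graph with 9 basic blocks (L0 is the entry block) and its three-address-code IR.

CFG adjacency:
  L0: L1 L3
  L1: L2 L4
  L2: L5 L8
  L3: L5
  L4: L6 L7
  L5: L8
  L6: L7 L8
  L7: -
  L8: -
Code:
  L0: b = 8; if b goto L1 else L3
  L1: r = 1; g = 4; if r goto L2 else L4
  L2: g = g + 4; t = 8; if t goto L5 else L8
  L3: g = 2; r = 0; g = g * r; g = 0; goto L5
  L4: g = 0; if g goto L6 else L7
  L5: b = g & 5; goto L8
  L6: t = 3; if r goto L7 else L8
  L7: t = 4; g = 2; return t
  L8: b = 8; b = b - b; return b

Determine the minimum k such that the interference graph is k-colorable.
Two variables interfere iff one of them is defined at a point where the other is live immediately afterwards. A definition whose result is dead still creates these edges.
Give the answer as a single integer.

Block summaries:
  L0 def {b} use ∅
  L1 def {g,r} use ∅
  L2 def {g,t} use {g}
  L3 def {g,r} use ∅
  L4 def {g} use ∅
  L5 def {b} use {g}
  L6 def {t} use {r}
  L7 def {g,t} use ∅
  L8 def {b} use ∅

Backward fixpoint:
  L0: in=∅ out=∅
  L1: in=∅ out={g,r}
  L2: in={g} out={g}
  L3: in=∅ out={g}
  L4: in={r} out={r}
  L5: in={g} out=∅
  L6: in={r} out=∅
  L7: in=∅ out=∅
  L8: in=∅ out=∅

Conflict graph:
  b — ∅
  g — {r,t}
  r — {g,t}
  t — {g,r}

Colouring:
  clique {g,r,t} ⇒ need ≥ 3
  assign b→r0 g→r0 r→r1 t→r2 — no edge inside a register ⇒ χ ≤ 3
  χ = 3

Answer: 3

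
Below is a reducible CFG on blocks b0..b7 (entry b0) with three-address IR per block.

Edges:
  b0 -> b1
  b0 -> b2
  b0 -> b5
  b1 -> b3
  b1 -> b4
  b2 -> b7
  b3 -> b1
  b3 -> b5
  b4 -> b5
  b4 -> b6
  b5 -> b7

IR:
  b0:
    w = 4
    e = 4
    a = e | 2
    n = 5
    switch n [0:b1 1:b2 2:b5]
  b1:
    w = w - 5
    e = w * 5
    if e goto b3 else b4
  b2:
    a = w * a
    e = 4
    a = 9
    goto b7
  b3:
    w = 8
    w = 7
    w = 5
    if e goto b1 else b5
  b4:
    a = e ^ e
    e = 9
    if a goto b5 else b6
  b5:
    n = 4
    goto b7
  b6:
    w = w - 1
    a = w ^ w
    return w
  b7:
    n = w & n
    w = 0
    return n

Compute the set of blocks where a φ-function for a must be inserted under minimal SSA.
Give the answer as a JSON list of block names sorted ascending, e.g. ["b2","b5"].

idom tree: b1←b0 b2←b0 b3←b1 b4←b1 b5←b0 b6←b4 b7←b0
Dom at joins:
  b1: preds {b0,b3}: {b0} ∩ {b0,b1,b3} = {b0}; idom=b0
  b5: preds {b0,b3,b4}: {b0} ∩ {b0,b1,b3} ∩ {b0,b1,b4} = {b0}; idom=b0
  b7: preds {b2,b5}: {b0,b2} ∩ {b0,b5} = {b0}; idom=b0

DF derivation:
  join b1 pred b0: · stop@b0
  join b1 pred b3: b3→b1 stop@b0
  join b5 pred b0: · stop@b0
  join b5 pred b3: b3→b1 stop@b0
  join b5 pred b4: b4→b1 stop@b0
  join b7 pred b2: b2 stop@b0
  join b7 pred b5: b5 stop@b0
  b0: DF=∅
  b1: DF={b1,b5}
  b2: DF={b7}
  b3: DF={b1,b5}
  b4: DF={b5}
  b5: DF={b7}
  b6: DF=∅
  b7: DF=∅

φ for a: defs {b0,b2,b4,b6}
  DF⁺ = {b5,b7}

Answer: ["b5", "b7"]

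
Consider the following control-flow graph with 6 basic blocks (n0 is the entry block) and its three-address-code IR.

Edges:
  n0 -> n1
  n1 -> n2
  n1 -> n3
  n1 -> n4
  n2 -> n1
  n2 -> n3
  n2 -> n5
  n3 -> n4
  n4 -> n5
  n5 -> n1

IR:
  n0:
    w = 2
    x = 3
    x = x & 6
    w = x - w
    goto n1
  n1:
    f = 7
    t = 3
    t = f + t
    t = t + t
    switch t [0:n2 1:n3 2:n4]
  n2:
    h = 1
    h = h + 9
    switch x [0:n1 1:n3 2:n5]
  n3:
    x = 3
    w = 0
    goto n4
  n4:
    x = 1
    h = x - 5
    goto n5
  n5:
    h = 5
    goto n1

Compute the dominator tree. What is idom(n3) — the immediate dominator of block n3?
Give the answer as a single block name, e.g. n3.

Answer: n1

Analysis:
idom tree: n1←n0 n2←n1 n3←n1 n4←n1 n5←n1
Dom∩ at merges:
  n1: preds {n0,n2,n5}: {n0} ∩ {n0,n1,n2} ∩ {n0,n1,n5} = {n0}; idom=n0
  n3: preds {n1,n2}: {n0,n1} ∩ {n0,n1,n2} = {n0,n1}; idom=n1
  n4: preds {n1,n3}: {n0,n1} ∩ {n0,n1,n3} = {n0,n1}; idom=n1
  n5: preds {n2,n4}: {n0,n1,n2} ∩ {n0,n1,n4} = {n0,n1}; idom=n1

idom(n3) = n1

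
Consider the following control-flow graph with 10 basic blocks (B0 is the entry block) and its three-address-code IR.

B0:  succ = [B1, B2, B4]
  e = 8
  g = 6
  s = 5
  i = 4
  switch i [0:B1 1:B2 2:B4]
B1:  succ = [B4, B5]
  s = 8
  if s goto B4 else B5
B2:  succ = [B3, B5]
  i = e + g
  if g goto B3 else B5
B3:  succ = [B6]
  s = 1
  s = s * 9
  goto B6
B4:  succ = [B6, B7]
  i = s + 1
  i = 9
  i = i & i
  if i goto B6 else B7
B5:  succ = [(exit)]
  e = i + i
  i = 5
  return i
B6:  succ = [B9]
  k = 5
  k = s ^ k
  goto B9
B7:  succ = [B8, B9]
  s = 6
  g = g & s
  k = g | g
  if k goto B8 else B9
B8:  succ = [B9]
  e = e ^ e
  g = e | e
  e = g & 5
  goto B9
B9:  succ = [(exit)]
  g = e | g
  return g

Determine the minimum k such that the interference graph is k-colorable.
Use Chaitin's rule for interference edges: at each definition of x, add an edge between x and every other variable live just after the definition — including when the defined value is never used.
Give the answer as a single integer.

Answer: 4

Working:
Block summaries:
  B0: {e,g,i,s} / ∅
  B1: {s} / ∅
  B2: {i} / {e,g}
  B3: {s} / ∅
  B4: {i} / {s}
  B5: {e,i} / {i}
  B6: {k} / {s}
  B7: {g,k,s} / {g}
  B8: {e,g} / {e}
  B9: {g} / {e,g}

Backward fixpoint:
  B0: in=∅ out={e,g,i,s}
  B1: in={e,g,i} out={e,g,i,s}
  B2: in={e,g} out={e,g,i}
  B3: in={e,g} out={e,g,s}
  B4: in={e,g,s} out={e,g,s}
  B5: in={i} out=∅
  B6: in={e,g,s} out={e,g}
  B7: in={e,g} out={e,g}
  B8: in={e} out={e,g}
  B9: in={e,g} out=∅

Interfere edges:
  e — {g,i,k,s}
  g — {e,i,k,s}
  i — {e,g,s}
  k — {e,g,s}
  s — {e,g,i,k}

Registers:
  clique {e,g,i,s} ⇒ need ≥ 4
  assign e→R0 g→R1 i→R3 k→R3 s→R2 — no edge inside a register ⇒ χ ≤ 4
  χ = 4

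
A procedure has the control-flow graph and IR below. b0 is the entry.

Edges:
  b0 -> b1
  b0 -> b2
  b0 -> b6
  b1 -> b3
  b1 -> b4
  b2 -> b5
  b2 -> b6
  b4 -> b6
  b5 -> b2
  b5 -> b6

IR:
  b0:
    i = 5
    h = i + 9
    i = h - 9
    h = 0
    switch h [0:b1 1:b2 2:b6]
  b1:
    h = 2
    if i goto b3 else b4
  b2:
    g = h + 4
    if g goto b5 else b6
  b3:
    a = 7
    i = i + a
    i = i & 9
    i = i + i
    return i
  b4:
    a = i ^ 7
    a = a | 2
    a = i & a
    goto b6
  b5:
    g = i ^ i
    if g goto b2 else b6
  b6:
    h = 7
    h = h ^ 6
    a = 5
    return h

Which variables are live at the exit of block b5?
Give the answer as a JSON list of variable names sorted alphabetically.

Answer: ["h", "i"]

Analysis:
def/use:
  b0: {h,i} / ∅
  b1: {h} / {i}
  b2: {g} / {h}
  b3: {a,i} / {i}
  b4: {a} / {i}
  b5: {g} / {i}
  b6: {a,h} / ∅

Live sets:
  b0 li=∅ lo={h,i}
  b1 li={i} lo={i}
  b2 li={h,i} lo={h,i}
  b3 li={i} lo=∅
  b4 li={i} lo=∅
  b5 li={h,i} lo={h,i}
  b6 li=∅ lo=∅

live-out(b5) = ["h", "i"]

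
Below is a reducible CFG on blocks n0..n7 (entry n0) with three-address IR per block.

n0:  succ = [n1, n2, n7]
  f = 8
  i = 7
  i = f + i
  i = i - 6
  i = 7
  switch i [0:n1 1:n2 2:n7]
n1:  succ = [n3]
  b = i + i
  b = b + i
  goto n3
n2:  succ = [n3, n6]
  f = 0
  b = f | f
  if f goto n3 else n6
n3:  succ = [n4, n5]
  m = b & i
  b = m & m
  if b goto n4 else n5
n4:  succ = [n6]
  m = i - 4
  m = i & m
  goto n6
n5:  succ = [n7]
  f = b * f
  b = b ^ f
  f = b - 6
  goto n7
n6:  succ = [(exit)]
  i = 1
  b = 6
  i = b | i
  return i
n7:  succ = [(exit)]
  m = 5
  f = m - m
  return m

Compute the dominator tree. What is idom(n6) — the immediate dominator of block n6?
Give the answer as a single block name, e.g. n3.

idom tree: n1←n0 n2←n0 n3←n0 n4←n3 n5←n3 n6←n0 n7←n0
Dom∩ at merges:
  n3: preds {n1,n2}: {n0,n1} ∩ {n0,n2} = {n0}; idom=n0
  n6: preds {n2,n4}: {n0,n2} ∩ {n0,n3,n4} = {n0}; idom=n0
  n7: preds {n0,n5}: {n0} ∩ {n0,n3,n5} = {n0}; idom=n0

idom(n6) = n0

Answer: n0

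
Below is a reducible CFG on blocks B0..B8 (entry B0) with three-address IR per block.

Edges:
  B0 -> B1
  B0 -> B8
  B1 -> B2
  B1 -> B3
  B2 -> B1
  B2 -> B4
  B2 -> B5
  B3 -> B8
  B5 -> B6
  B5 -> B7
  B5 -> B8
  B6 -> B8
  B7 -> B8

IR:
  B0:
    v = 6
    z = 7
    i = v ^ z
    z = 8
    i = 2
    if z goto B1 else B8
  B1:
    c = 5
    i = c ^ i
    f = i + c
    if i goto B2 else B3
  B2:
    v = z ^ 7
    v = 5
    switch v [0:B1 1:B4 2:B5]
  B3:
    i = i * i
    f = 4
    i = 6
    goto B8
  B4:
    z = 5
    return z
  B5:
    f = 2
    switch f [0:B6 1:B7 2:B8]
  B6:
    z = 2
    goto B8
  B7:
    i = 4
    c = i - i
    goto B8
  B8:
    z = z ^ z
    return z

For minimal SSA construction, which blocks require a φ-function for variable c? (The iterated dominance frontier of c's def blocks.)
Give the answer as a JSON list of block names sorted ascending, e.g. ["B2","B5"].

Answer: ["B1", "B8"]

Analysis:
idom tree: B1←B0 B2←B1 B3←B1 B4←B2 B5←B2 B6←B5 B7←B5 B8←B0
Dom∩ at merges:
  B1: preds {B0,B2}: {B0} ∩ {B0,B1,B2} = {B0}; idom=B0
  B8: preds {B0,B3,B5,B6,B7}: {B0} ∩ {B0,B1,B3} ∩ {B0,B1,B2,B5} ∩ {B0,B1,B2,B5,B6} ∩ {B0,B1,B2,B5,B7} = {B0}; idom=B0

DF walk-up:
  join B1 pred B0: · stop@B0
  join B1 pred B2: B2→B1 stop@B0
  join B8 pred B0: · stop@B0
  join B8 pred B3: B3→B1 stop@B0
  join B8 pred B5: B5→B2→B1 stop@B0
  join B8 pred B6: B6→B5→B2→B1 stop@B0
  join B8 pred B7: B7→B5→B2→B1 stop@B0
  B0: DF=∅
  B1: DF={B1,B8}
  B2: DF={B1,B8}
  B3: DF={B8}
  B4: DF=∅
  B5: DF={B8}
  B6: DF={B8}
  B7: DF={B8}
  B8: DF=∅

φ for c: defs {B1,B7}
  DF⁺ = {B1,B8}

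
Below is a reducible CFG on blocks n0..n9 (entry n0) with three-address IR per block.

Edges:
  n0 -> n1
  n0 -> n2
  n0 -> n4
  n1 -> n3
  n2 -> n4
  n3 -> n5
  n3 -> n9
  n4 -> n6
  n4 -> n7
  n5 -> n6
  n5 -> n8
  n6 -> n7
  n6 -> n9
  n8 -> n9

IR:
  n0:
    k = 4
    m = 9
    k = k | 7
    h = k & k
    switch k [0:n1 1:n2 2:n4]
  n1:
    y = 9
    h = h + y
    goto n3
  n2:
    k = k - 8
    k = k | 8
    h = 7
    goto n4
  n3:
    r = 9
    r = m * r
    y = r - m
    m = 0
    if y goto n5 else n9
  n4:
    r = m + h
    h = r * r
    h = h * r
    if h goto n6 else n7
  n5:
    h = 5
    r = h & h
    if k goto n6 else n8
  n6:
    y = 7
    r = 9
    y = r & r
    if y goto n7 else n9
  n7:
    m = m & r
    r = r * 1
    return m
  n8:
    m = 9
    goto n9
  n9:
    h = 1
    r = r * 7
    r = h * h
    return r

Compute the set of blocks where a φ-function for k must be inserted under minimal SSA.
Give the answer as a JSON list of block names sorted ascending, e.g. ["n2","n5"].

idom tree: n1←n0 n2←n0 n3←n1 n4←n0 n5←n3 n6←n0 n7←n0 n8←n5 n9←n0
Dom∩ at merges:
  n4: preds {n0,n2}: {n0} ∩ {n0,n2} = {n0}; idom=n0
  n6: preds {n4,n5}: {n0,n4} ∩ {n0,n1,n3,n5} = {n0}; idom=n0
  n7: preds {n4,n6}: {n0,n4} ∩ {n0,n6} = {n0}; idom=n0
  n9: preds {n3,n6,n8}: {n0,n1,n3} ∩ {n0,n6} ∩ {n0,n1,n3,n5,n8} = {n0}; idom=n0

Frontier:
  n4←n0: walk · to n0
  n4←n2: walk n2 to n0
  n6←n4: walk n4 to n0
  n6←n5: walk n5→n3→n1 to n0
  n7←n4: walk n4 to n0
  n7←n6: walk n6 to n0
  n9←n3: walk n3→n1 to n0
  n9←n6: walk n6 to n0
  n9←n8: walk n8→n5→n3→n1 to n0
  n0 → ∅
  n1 → {n6,n9}
  n2 → {n4}
  n3 → {n6,n9}
  n4 → {n6,n7}
  n5 → {n6,n9}
  n6 → {n7,n9}
  n7 → ∅
  n8 → {n9}
  n9 → ∅

φ for k: defs {n0,n2}
  DF⁺ = {n4,n6,n7,n9}

Answer: ["n4", "n6", "n7", "n9"]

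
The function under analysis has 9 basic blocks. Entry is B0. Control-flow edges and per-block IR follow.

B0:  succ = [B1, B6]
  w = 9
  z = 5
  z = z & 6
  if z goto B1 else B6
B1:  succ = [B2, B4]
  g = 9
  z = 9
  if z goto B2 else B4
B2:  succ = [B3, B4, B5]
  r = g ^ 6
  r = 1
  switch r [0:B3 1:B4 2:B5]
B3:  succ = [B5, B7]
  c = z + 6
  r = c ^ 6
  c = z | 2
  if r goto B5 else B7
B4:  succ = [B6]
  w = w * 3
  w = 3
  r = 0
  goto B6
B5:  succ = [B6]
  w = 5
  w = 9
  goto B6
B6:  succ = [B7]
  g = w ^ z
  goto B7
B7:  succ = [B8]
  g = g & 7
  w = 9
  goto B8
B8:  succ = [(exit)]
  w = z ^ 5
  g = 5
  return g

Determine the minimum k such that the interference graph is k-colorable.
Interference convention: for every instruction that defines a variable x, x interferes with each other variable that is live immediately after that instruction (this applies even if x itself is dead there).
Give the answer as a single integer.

Block summaries:
  B0 def {w,z} use ∅
  B1 def {g,z} use ∅
  B2 def {r} use {g}
  B3 def {c,r} use {z}
  B4 def {r,w} use {w}
  B5 def {w} use ∅
  B6 def {g} use {w,z}
  B7 def {g,w} use {g}
  B8 def {g,w} use {z}

Live sets:
  B0: in=∅ out={w,z}
  B1: in={w} out={g,w,z}
  B2: in={g,w,z} out={g,w,z}
  B3: in={g,z} out={g,z}
  B4: in={w,z} out={w,z}
  B5: in={z} out={w,z}
  B6: in={w,z} out={g,z}
  B7: in={g,z} out={z}
  B8: in={z} out=∅

Conflict graph:
  c — {g,r,z}
  g — {c,r,w,z}
  r — {c,g,w,z}
  w — {g,r,z}
  z — {c,g,r,w}

Colouring:
  clique {c,g,r,z} ⇒ need ≥ 4
  assign c→r3 g→r0 r→r1 w→r3 z→r2 — no edge inside a register ⇒ χ ≤ 4
  χ = 4

Answer: 4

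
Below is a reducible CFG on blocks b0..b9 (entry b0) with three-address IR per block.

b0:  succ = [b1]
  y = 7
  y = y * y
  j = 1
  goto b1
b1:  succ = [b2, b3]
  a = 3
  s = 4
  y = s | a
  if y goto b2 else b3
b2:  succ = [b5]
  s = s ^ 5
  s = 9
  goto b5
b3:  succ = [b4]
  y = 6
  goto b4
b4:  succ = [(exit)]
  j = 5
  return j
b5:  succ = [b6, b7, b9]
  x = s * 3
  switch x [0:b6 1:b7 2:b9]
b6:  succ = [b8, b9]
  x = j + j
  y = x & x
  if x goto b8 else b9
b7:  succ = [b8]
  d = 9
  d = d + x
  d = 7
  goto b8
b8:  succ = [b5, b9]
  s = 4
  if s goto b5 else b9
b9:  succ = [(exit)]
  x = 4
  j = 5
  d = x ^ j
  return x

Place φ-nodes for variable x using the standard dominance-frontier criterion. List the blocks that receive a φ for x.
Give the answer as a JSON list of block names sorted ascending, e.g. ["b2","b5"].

Answer: ["b5", "b8", "b9"]

Working:
idom tree: b1←b0 b2←b1 b3←b1 b4←b3 b5←b2 b6←b5 b7←b5 b8←b5 b9←b5
Dom at joins:
  b5: preds {b2,b8}: {b0,b1,b2} ∩ {b0,b1,b2,b5,b8} = {b0,b1,b2}; idom=b2
  b8: preds {b6,b7}: {b0,b1,b2,b5,b6} ∩ {b0,b1,b2,b5,b7} = {b0,b1,b2,b5}; idom=b5
  b9: preds {b5,b6,b8}: {b0,b1,b2,b5} ∩ {b0,b1,b2,b5,b6} ∩ {b0,b1,b2,b5,b8} = {b0,b1,b2,b5}; idom=b5

DF derivation:
  join b5 pred b2: · stop@b2
  join b5 pred b8: b8→b5 stop@b2
  join b8 pred b6: b6 stop@b5
  join b8 pred b7: b7 stop@b5
  join b9 pred b5: · stop@b5
  join b9 pred b6: b6 stop@b5
  join b9 pred b8: b8 stop@b5
  b0: DF=∅
  b1: DF=∅
  b2: DF=∅
  b3: DF=∅
  b4: DF=∅
  b5: DF={b5}
  b6: DF={b8,b9}
  b7: DF={b8}
  b8: DF={b5,b9}
  b9: DF=∅

φ for x: defs {b5,b6,b9}
  DF⁺ = {b5,b8,b9}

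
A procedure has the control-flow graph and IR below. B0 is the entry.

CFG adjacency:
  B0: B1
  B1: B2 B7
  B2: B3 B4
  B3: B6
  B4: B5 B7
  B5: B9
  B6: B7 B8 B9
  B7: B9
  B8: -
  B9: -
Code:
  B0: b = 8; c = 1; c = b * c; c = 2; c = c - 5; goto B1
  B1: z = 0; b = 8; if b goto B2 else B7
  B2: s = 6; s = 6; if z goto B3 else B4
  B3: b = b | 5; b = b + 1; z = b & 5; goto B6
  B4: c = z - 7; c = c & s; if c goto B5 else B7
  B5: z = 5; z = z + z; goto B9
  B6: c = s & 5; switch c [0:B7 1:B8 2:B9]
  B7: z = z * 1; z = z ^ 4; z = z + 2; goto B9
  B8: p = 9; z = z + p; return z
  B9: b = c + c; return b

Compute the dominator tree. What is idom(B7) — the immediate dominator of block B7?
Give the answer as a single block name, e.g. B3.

Answer: B1

Derivation:
idom tree: B1←B0 B2←B1 B3←B2 B4←B2 B5←B4 B6←B3 B7←B1 B8←B6 B9←B1
Dom∩ at merges:
  B7: preds {B1,B4,B6}: {B0,B1} ∩ {B0,B1,B2,B4} ∩ {B0,B1,B2,B3,B6} = {B0,B1}; idom=B1
  B9: preds {B5,B6,B7}: {B0,B1,B2,B4,B5} ∩ {B0,B1,B2,B3,B6} ∩ {B0,B1,B7} = {B0,B1}; idom=B1

idom(B7) = B1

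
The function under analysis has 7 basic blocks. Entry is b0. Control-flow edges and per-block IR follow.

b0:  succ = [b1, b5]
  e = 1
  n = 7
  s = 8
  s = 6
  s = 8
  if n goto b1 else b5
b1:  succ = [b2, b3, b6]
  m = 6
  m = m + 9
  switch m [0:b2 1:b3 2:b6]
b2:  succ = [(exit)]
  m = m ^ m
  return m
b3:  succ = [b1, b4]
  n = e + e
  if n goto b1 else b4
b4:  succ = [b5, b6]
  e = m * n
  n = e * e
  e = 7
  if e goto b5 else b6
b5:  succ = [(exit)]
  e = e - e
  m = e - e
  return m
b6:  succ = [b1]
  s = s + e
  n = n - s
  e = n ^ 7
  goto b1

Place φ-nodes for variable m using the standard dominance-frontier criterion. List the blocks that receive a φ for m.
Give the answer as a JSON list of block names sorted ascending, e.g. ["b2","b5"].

idom tree: b1←b0 b2←b1 b3←b1 b4←b3 b5←b0 b6←b1
Join-block Dom:
  b1: preds {b0,b3,b6}: {b0} ∩ {b0,b1,b3} ∩ {b0,b1,b6} = {b0}; idom=b0
  b5: preds {b0,b4}: {b0} ∩ {b0,b1,b3,b4} = {b0}; idom=b0
  b6: preds {b1,b4}: {b0,b1} ∩ {b0,b1,b3,b4} = {b0,b1}; idom=b1

Frontier:
  join b1 pred b0: · stop@b0
  join b1 pred b3: b3→b1 stop@b0
  join b1 pred b6: b6→b1 stop@b0
  join b5 pred b0: · stop@b0
  join b5 pred b4: b4→b3→b1 stop@b0
  join b6 pred b1: · stop@b1
  join b6 pred b4: b4→b3 stop@b1
  b0: DF=∅
  b1: DF={b1,b5}
  b2: DF=∅
  b3: DF={b1,b5,b6}
  b4: DF={b5,b6}
  b5: DF=∅
  b6: DF={b1}

φ for m: defs {b1,b2,b5}
  DF⁺ = {b1,b5}

Answer: ["b1", "b5"]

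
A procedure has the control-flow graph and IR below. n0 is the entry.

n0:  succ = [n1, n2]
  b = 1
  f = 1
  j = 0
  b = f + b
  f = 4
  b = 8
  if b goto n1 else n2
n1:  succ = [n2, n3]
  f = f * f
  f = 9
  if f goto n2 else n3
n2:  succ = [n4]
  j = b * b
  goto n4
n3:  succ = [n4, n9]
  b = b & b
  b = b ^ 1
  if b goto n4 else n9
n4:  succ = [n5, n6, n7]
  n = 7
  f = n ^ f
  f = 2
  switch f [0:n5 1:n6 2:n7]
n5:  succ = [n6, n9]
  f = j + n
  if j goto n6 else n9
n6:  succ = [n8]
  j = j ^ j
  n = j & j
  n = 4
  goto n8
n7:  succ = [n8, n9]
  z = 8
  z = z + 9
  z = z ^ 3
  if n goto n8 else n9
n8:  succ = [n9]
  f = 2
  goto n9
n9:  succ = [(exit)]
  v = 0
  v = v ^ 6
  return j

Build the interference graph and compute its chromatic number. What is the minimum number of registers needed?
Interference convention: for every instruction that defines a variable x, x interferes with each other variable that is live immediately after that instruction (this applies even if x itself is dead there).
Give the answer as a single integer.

Per-block:
  n0: {b,f,j} / ∅
  n1: {f} / {f}
  n2: {j} / {b}
  n3: {b} / {b}
  n4: {f,n} / {f}
  n5: {f} / {j,n}
  n6: {j,n} / {j}
  n7: {z} / {n}
  n8: {f} / ∅
  n9: {v} / {j}

Backward fixpoint:
  live n0: ∅→{b,f,j}
  live n1: {b,f,j}→{b,f,j}
  live n2: {b,f}→{f,j}
  live n3: {b,f,j}→{f,j}
  live n4: {f,j}→{j,n}
  live n5: {j,n}→{j}
  live n6: {j}→{j}
  live n7: {j,n}→{j}
  live n8: {j}→{j}
  live n9: {j}→∅

Interfere edges:
  b↔{f,j}
  f↔{b,j,n}
  j↔{b,f,n,v,z}
  n↔{f,j,z}
  v↔{j}
  z↔{j,n}

Registers:
  {b,f,j} pairwise interfere (3-clique) ⇒ χ ≥ 3
  assign b→r2 f→r1 j→r0 n→r2 v→r1 z→r1 — no edge inside a register ⇒ χ ≤ 3
  χ = 3

Answer: 3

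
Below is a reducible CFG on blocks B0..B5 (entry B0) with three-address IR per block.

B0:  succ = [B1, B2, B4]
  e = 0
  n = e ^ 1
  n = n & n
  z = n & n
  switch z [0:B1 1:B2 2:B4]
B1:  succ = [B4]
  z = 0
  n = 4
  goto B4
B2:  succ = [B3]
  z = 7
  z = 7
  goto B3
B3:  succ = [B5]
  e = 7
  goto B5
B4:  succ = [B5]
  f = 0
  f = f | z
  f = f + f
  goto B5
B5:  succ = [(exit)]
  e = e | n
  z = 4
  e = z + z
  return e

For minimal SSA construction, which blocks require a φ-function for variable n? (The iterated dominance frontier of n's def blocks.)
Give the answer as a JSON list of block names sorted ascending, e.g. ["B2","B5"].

Answer: ["B4", "B5"]

Derivation:
idom tree: B1←B0 B2←B0 B3←B2 B4←B0 B5←B0
Dom∩ at merges:
  B4: preds {B0,B1}: {B0} ∩ {B0,B1} = {B0}; idom=B0
  B5: preds {B3,B4}: {B0,B2,B3} ∩ {B0,B4} = {B0}; idom=B0

DF derivation:
  B4←B0: walk · to B0
  B4←B1: walk B1 to B0
  B5←B3: walk B3→B2 to B0
  B5←B4: walk B4 to B0
  DF(B0)=∅
  DF(B1)={B4}
  DF(B2)={B5}
  DF(B3)={B5}
  DF(B4)={B5}
  DF(B5)=∅

φ for n: defs {B0,B1}
  DF⁺ = {B4,B5}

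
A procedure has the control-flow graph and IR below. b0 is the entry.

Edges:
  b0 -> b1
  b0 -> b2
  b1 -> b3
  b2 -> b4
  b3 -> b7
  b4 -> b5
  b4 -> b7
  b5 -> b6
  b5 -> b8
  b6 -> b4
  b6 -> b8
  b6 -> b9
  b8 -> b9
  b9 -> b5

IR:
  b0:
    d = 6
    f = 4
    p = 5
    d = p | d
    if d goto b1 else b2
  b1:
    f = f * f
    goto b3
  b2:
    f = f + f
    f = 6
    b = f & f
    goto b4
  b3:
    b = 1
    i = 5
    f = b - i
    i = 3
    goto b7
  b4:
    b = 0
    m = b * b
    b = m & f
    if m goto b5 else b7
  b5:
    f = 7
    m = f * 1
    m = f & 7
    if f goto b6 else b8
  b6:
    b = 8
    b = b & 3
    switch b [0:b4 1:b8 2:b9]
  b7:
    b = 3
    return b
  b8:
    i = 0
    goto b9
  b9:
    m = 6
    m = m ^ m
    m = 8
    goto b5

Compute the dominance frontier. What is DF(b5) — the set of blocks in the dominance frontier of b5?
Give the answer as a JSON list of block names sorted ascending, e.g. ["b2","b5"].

Answer: ["b4", "b5"]

Working:
idom tree: b1←b0 b2←b0 b3←b1 b4←b2 b5←b4 b6←b5 b7←b0 b8←b5 b9←b5
Dom∩ at merges:
  b4: preds {b2,b6}: {b0,b2} ∩ {b0,b2,b4,b5,b6} = {b0,b2}; idom=b2
  b5: preds {b4,b9}: {b0,b2,b4} ∩ {b0,b2,b4,b5,b9} = {b0,b2,b4}; idom=b4
  b7: preds {b3,b4}: {b0,b1,b3} ∩ {b0,b2,b4} = {b0}; idom=b0
  b8: preds {b5,b6}: {b0,b2,b4,b5} ∩ {b0,b2,b4,b5,b6} = {b0,b2,b4,b5}; idom=b5
  b9: preds {b6,b8}: {b0,b2,b4,b5,b6} ∩ {b0,b2,b4,b5,b8} = {b0,b2,b4,b5}; idom=b5

DF derivation:
  b4←b2: walk · to b2
  b4←b6: walk b6→b5→b4 to b2
  b5←b4: walk · to b4
  b5←b9: walk b9→b5 to b4
  b7←b3: walk b3→b1 to b0
  b7←b4: walk b4→b2 to b0
  b8←b5: walk · to b5
  b8←b6: walk b6 to b5
  b9←b6: walk b6 to b5
  b9←b8: walk b8 to b5
  b0 → ∅
  b1 → {b7}
  b2 → {b7}
  b3 → {b7}
  b4 → {b4,b7}
  b5 → {b4,b5}
  b6 → {b4,b8,b9}
  b7 → ∅
  b8 → {b9}
  b9 → {b5}

DF(b5) = ["b4", "b5"]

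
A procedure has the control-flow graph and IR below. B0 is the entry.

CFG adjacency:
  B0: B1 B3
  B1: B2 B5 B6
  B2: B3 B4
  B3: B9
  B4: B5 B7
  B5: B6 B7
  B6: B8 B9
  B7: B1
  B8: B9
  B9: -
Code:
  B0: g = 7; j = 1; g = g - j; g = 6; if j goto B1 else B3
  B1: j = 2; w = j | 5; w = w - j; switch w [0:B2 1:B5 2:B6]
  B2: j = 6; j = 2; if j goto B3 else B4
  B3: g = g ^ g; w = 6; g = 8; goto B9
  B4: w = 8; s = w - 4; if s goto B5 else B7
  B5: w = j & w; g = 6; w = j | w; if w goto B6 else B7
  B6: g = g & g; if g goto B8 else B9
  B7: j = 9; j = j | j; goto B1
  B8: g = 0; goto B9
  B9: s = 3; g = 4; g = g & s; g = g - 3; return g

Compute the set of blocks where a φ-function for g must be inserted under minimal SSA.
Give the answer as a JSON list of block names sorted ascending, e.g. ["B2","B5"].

Answer: ["B1", "B3", "B6", "B7", "B9"]

Working:
idom tree: B1←B0 B2←B1 B3←B0 B4←B2 B5←B1 B6←B1 B7←B1 B8←B6 B9←B0
Dom∩ at merges:
  B1: preds {B0,B7}: {B0} ∩ {B0,B1,B7} = {B0}; idom=B0
  B3: preds {B0,B2}: {B0} ∩ {B0,B1,B2} = {B0}; idom=B0
  B5: preds {B1,B4}: {B0,B1} ∩ {B0,B1,B2,B4} = {B0,B1}; idom=B1
  B6: preds {B1,B5}: {B0,B1} ∩ {B0,B1,B5} = {B0,B1}; idom=B1
  B7: preds {B4,B5}: {B0,B1,B2,B4} ∩ {B0,B1,B5} = {B0,B1}; idom=B1
  B9: preds {B3,B6,B8}: {B0,B3} ∩ {B0,B1,B6} ∩ {B0,B1,B6,B8} = {B0}; idom=B0

DF derivation:
  B1←B0: walk · to B0
  B1←B7: walk B7→B1 to B0
  B3←B0: walk · to B0
  B3←B2: walk B2→B1 to B0
  B5←B1: walk · to B1
  B5←B4: walk B4→B2 to B1
  B6←B1: walk · to B1
  B6←B5: walk B5 to B1
  B7←B4: walk B4→B2 to B1
  B7←B5: walk B5 to B1
  B9←B3: walk B3 to B0
  B9←B6: walk B6→B1 to B0
  B9←B8: walk B8→B6→B1 to B0
  DF(B0)=∅
  DF(B1)={B1,B3,B9}
  DF(B2)={B3,B5,B7}
  DF(B3)={B9}
  DF(B4)={B5,B7}
  DF(B5)={B6,B7}
  DF(B6)={B9}
  DF(B7)={B1}
  DF(B8)={B9}
  DF(B9)=∅

φ for g: defs {B0,B3,B5,B6,B8,B9}
  DF⁺ = {B1,B3,B6,B7,B9}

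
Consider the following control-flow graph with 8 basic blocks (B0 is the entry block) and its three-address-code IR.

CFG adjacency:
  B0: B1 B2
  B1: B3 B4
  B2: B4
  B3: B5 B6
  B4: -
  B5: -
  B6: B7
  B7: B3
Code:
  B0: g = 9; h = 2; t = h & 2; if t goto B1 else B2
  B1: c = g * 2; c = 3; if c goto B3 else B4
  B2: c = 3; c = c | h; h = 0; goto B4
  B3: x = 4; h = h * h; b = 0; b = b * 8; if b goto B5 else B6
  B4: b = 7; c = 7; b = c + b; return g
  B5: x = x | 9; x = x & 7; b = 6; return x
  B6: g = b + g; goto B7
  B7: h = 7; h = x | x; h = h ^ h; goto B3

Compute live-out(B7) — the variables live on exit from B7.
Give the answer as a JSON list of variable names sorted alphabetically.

Answer: ["g", "h"]

Derivation:
def/use:
  B0 def {g,h,t} use ∅
  B1 def {c} use {g}
  B2 def {c,h} use {h}
  B3 def {b,h,x} use {h}
  B4 def {b,c} use {g}
  B5 def {b,x} use {x}
  B6 def {g} use {b,g}
  B7 def {h} use {x}

Liveness:
  B0: in=∅ out={g,h}
  B1: in={g,h} out={g,h}
  B2: in={g,h} out={g}
  B3: in={g,h} out={b,g,x}
  B4: in={g} out=∅
  B5: in={x} out=∅
  B6: in={b,g,x} out={g,x}
  B7: in={g,x} out={g,h}

live-out(B7) = ["g", "h"]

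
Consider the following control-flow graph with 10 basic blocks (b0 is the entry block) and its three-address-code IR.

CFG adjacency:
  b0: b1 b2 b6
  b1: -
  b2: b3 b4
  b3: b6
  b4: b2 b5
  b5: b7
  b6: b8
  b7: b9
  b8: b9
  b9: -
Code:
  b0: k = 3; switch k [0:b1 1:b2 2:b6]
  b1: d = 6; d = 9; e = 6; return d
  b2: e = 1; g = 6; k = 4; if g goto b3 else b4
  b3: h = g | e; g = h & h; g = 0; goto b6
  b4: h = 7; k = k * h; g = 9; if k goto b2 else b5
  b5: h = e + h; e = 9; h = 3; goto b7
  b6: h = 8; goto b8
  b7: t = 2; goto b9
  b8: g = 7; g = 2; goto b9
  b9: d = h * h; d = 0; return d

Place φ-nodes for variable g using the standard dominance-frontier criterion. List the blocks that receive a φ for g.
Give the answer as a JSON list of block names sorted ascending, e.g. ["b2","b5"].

idom tree: b1←b0 b2←b0 b3←b2 b4←b2 b5←b4 b6←b0 b7←b5 b8←b6 b9←b0
Dom∩ at merges:
  b2: preds {b0,b4}: {b0} ∩ {b0,b2,b4} = {b0}; idom=b0
  b6: preds {b0,b3}: {b0} ∩ {b0,b2,b3} = {b0}; idom=b0
  b9: preds {b7,b8}: {b0,b2,b4,b5,b7} ∩ {b0,b6,b8} = {b0}; idom=b0

DF walk-up:
  b2←b0: walk · to b0
  b2←b4: walk b4→b2 to b0
  b6←b0: walk · to b0
  b6←b3: walk b3→b2 to b0
  b9←b7: walk b7→b5→b4→b2 to b0
  b9←b8: walk b8→b6 to b0
  b0 → ∅
  b1 → ∅
  b2 → {b2,b6,b9}
  b3 → {b6}
  b4 → {b2,b9}
  b5 → {b9}
  b6 → {b9}
  b7 → {b9}
  b8 → {b9}
  b9 → ∅

φ for g: defs {b2,b3,b4,b8}
  DF⁺ = {b2,b6,b9}

Answer: ["b2", "b6", "b9"]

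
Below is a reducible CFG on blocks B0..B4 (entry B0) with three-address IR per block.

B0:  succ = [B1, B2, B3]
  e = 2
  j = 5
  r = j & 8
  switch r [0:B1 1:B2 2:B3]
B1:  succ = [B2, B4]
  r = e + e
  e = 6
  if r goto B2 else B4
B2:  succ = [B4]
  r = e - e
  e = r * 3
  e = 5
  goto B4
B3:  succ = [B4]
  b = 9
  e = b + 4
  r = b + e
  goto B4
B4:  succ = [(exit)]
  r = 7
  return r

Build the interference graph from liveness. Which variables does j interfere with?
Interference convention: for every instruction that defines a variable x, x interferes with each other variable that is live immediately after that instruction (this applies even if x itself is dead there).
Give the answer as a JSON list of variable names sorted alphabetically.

Per-block:
  B0: def={e,j,r} ue=∅
  B1: def={e,r} ue={e}
  B2: def={e,r} ue={e}
  B3: def={b,e,r} ue=∅
  B4: def={r} ue=∅

Backward fixpoint:
  B0 li=∅ lo={e}
  B1 li={e} lo={e}
  B2 li={e} lo=∅
  B3 li=∅ lo=∅
  B4 li=∅ lo=∅

Conflict graph:
  b: {e}
  e: {b,j,r}
  j: {e}
  r: {e}

N(j) = ["e"]

Answer: ["e"]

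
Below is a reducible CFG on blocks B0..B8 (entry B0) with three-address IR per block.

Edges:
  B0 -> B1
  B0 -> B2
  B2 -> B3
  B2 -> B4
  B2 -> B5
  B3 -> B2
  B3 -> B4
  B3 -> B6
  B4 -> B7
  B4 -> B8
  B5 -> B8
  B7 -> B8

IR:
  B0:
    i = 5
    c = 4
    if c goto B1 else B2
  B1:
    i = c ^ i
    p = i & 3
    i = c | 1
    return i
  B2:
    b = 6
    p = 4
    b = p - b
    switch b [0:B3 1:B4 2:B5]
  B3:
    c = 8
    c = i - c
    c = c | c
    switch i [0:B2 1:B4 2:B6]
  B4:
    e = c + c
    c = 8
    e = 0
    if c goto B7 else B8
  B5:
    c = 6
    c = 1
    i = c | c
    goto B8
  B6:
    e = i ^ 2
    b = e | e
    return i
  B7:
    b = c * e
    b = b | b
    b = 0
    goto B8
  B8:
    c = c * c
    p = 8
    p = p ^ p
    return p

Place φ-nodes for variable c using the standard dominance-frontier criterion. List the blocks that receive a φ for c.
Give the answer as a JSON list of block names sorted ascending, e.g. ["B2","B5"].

Answer: ["B2", "B4", "B8"]

Working:
idom tree: B1←B0 B2←B0 B3←B2 B4←B2 B5←B2 B6←B3 B7←B4 B8←B2
Dom∩ at merges:
  B2: preds {B0,B3}: {B0} ∩ {B0,B2,B3} = {B0}; idom=B0
  B4: preds {B2,B3}: {B0,B2} ∩ {B0,B2,B3} = {B0,B2}; idom=B2
  B8: preds {B4,B5,B7}: {B0,B2,B4} ∩ {B0,B2,B5} ∩ {B0,B2,B4,B7} = {B0,B2}; idom=B2

DF walk-up:
  join B2 pred B0: · stop@B0
  join B2 pred B3: B3→B2 stop@B0
  join B4 pred B2: · stop@B2
  join B4 pred B3: B3 stop@B2
  join B8 pred B4: B4 stop@B2
  join B8 pred B5: B5 stop@B2
  join B8 pred B7: B7→B4 stop@B2
  DF(B0)=∅
  DF(B1)=∅
  DF(B2)={B2}
  DF(B3)={B2,B4}
  DF(B4)={B8}
  DF(B5)={B8}
  DF(B6)=∅
  DF(B7)={B8}
  DF(B8)=∅

φ for c: defs {B0,B3,B4,B5,B8}
  DF⁺ = {B2,B4,B8}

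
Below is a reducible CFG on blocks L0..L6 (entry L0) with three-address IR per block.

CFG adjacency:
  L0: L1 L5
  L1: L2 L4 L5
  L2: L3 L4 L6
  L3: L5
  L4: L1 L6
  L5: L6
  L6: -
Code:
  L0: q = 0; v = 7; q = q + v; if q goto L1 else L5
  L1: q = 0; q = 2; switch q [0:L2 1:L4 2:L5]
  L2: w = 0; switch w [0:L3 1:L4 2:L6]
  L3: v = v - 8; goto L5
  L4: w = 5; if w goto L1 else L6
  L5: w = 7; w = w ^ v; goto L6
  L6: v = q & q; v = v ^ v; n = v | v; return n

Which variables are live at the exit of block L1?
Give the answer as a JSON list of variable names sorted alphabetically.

def/use:
  L0 def {q,v} use ∅
  L1 def {q} use ∅
  L2 def {w} use ∅
  L3 def {v} use {v}
  L4 def {w} use ∅
  L5 def {w} use {v}
  L6 def {n,v} use {q}

Live sets:
  L0 li=∅ lo={q,v}
  L1 li={v} lo={q,v}
  L2 li={q,v} lo={q,v}
  L3 li={q,v} lo={q,v}
  L4 li={q,v} lo={q,v}
  L5 li={q,v} lo={q}
  L6 li={q} lo=∅

live-out(L1) = ["q", "v"]

Answer: ["q", "v"]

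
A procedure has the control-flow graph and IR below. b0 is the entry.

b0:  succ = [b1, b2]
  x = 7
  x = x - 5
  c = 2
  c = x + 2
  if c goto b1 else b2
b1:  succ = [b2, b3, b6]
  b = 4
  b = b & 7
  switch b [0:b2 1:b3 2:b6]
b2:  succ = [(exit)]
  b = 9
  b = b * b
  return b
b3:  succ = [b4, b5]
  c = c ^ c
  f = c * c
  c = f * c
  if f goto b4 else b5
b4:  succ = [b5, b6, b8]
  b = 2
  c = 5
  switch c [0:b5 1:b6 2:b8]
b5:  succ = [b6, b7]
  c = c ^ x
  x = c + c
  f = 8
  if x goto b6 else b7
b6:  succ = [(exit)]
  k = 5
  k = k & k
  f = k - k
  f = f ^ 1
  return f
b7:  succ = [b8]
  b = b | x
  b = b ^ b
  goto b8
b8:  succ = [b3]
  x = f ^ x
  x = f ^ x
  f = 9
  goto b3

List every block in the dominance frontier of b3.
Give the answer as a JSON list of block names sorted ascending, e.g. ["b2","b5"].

idom tree: b1←b0 b2←b0 b3←b1 b4←b3 b5←b3 b6←b1 b7←b5 b8←b3
Dom∩ at merges:
  b2: preds {b0,b1}: {b0} ∩ {b0,b1} = {b0}; idom=b0
  b3: preds {b1,b8}: {b0,b1} ∩ {b0,b1,b3,b8} = {b0,b1}; idom=b1
  b5: preds {b3,b4}: {b0,b1,b3} ∩ {b0,b1,b3,b4} = {b0,b1,b3}; idom=b3
  b6: preds {b1,b4,b5}: {b0,b1} ∩ {b0,b1,b3,b4} ∩ {b0,b1,b3,b5} = {b0,b1}; idom=b1
  b8: preds {b4,b7}: {b0,b1,b3,b4} ∩ {b0,b1,b3,b5,b7} = {b0,b1,b3}; idom=b3

Frontier:
  b2←b0: walk · to b0
  b2←b1: walk b1 to b0
  b3←b1: walk · to b1
  b3←b8: walk b8→b3 to b1
  b5←b3: walk · to b3
  b5←b4: walk b4 to b3
  b6←b1: walk · to b1
  b6←b4: walk b4→b3 to b1
  b6←b5: walk b5→b3 to b1
  b8←b4: walk b4 to b3
  b8←b7: walk b7→b5 to b3
  b0 → ∅
  b1 → {b2}
  b2 → ∅
  b3 → {b3,b6}
  b4 → {b5,b6,b8}
  b5 → {b6,b8}
  b6 → ∅
  b7 → {b8}
  b8 → {b3}

DF(b3) = ["b3", "b6"]

Answer: ["b3", "b6"]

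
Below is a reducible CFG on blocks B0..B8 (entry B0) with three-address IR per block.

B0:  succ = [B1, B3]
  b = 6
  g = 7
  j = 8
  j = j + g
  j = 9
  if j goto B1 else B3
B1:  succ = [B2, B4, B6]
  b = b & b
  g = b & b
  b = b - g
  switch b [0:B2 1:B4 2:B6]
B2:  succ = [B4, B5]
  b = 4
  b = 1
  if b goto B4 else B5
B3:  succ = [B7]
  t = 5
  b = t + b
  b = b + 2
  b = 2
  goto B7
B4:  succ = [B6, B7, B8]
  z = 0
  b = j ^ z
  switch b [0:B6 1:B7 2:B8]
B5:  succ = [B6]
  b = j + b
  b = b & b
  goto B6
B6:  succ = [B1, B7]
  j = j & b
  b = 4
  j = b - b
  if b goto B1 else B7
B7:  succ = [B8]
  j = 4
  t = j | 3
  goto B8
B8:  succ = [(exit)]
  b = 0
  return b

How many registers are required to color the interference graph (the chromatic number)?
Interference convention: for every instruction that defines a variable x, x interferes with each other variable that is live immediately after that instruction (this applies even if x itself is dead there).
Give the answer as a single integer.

Answer: 3

Derivation:
def/use:
  B0 def {b,g,j} use ∅
  B1 def {b,g} use {b}
  B2 def {b} use ∅
  B3 def {b,t} use {b}
  B4 def {b,z} use {j}
  B5 def {b} use {b,j}
  B6 def {b,j} use {b,j}
  B7 def {j,t} use ∅
  B8 def {b} use ∅

Backward fixpoint:
  B0: in=∅ out={b,j}
  B1: in={b,j} out={b,j}
  B2: in={j} out={b,j}
  B3: in={b} out=∅
  B4: in={j} out={b,j}
  B5: in={b,j} out={b,j}
  B6: in={b,j} out={b,j}
  B7: in=∅ out=∅
  B8: in=∅ out=∅

Conflict graph:
  b↔{g,j,t}
  g↔{b,j}
  j↔{b,g,z}
  t↔{b}
  z↔{j}

Colouring:
  {b,g,j} pairwise interfere (3-clique) ⇒ χ ≥ 3
  assign b→c0 g→c2 j→c1 t→c1 z→c0 — no edge inside a register ⇒ χ ≤ 3
  χ = 3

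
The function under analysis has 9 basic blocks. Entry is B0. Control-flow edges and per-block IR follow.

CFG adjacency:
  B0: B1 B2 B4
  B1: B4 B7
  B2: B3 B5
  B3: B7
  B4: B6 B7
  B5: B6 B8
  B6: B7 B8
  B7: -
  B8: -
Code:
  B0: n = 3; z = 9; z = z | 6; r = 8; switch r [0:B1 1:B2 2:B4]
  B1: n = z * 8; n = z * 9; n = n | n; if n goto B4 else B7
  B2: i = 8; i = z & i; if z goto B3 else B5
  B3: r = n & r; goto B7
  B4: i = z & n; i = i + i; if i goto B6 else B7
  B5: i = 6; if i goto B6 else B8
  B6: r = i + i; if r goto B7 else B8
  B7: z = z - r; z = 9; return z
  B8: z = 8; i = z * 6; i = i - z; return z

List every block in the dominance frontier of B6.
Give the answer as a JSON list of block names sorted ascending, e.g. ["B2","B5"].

idom tree: B1←B0 B2←B0 B3←B2 B4←B0 B5←B2 B6←B0 B7←B0 B8←B0
Join-block Dom:
  B4: preds {B0,B1}: {B0} ∩ {B0,B1} = {B0}; idom=B0
  B6: preds {B4,B5}: {B0,B4} ∩ {B0,B2,B5} = {B0}; idom=B0
  B7: preds {B1,B3,B4,B6}: {B0,B1} ∩ {B0,B2,B3} ∩ {B0,B4} ∩ {B0,B6} = {B0}; idom=B0
  B8: preds {B5,B6}: {B0,B2,B5} ∩ {B0,B6} = {B0}; idom=B0

DF walk-up:
  join B4 pred B0: · stop@B0
  join B4 pred B1: B1 stop@B0
  join B6 pred B4: B4 stop@B0
  join B6 pred B5: B5→B2 stop@B0
  join B7 pred B1: B1 stop@B0
  join B7 pred B3: B3→B2 stop@B0
  join B7 pred B4: B4 stop@B0
  join B7 pred B6: B6 stop@B0
  join B8 pred B5: B5→B2 stop@B0
  join B8 pred B6: B6 stop@B0
  DF(B0)=∅
  DF(B1)={B4,B7}
  DF(B2)={B6,B7,B8}
  DF(B3)={B7}
  DF(B4)={B6,B7}
  DF(B5)={B6,B8}
  DF(B6)={B7,B8}
  DF(B7)=∅
  DF(B8)=∅

DF(B6) = ["B7", "B8"]

Answer: ["B7", "B8"]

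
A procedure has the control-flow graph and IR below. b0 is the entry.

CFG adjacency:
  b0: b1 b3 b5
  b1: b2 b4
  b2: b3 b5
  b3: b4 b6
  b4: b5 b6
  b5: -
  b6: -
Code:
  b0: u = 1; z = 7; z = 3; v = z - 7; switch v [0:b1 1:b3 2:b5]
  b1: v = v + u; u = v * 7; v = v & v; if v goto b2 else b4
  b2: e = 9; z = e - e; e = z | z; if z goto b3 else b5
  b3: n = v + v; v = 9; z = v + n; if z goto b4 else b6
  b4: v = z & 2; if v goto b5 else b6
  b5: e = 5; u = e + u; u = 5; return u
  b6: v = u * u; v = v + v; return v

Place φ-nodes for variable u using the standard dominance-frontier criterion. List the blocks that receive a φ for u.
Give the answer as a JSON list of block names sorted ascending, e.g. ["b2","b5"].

idom tree: b1←b0 b2←b1 b3←b0 b4←b0 b5←b0 b6←b0
Dom∩ at merges:
  b3: preds {b0,b2}: {b0} ∩ {b0,b1,b2} = {b0}; idom=b0
  b4: preds {b1,b3}: {b0,b1} ∩ {b0,b3} = {b0}; idom=b0
  b5: preds {b0,b2,b4}: {b0} ∩ {b0,b1,b2} ∩ {b0,b4} = {b0}; idom=b0
  b6: preds {b3,b4}: {b0,b3} ∩ {b0,b4} = {b0}; idom=b0

DF walk-up:
  b3←b0: walk · to b0
  b3←b2: walk b2→b1 to b0
  b4←b1: walk b1 to b0
  b4←b3: walk b3 to b0
  b5←b0: walk · to b0
  b5←b2: walk b2→b1 to b0
  b5←b4: walk b4 to b0
  b6←b3: walk b3 to b0
  b6←b4: walk b4 to b0
  b0 → ∅
  b1 → {b3,b4,b5}
  b2 → {b3,b5}
  b3 → {b4,b6}
  b4 → {b5,b6}
  b5 → ∅
  b6 → ∅

φ for u: defs {b0,b1,b5}
  DF⁺ = {b3,b4,b5,b6}

Answer: ["b3", "b4", "b5", "b6"]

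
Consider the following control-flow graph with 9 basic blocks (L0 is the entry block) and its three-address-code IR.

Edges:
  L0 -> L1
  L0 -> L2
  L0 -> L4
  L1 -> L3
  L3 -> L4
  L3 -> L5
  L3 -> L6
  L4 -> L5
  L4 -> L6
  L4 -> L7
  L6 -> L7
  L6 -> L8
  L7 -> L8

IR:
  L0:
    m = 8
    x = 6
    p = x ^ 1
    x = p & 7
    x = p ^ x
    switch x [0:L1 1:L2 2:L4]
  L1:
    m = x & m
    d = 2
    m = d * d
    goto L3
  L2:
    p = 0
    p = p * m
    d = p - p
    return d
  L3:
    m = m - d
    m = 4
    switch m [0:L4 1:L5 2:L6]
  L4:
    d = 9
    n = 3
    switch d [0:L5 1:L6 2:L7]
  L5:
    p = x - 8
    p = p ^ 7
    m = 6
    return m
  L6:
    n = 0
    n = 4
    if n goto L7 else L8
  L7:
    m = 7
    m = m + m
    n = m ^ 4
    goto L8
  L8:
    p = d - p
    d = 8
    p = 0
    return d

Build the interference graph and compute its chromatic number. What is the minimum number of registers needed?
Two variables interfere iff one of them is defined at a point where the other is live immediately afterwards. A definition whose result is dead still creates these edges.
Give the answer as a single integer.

Per-block:
  L0 def {m,p,x} use ∅
  L1 def {d,m} use {m,x}
  L2 def {d,p} use {m}
  L3 def {m} use {d,m}
  L4 def {d,n} use ∅
  L5 def {m,p} use {x}
  L6 def {n} use ∅
  L7 def {m,n} use ∅
  L8 def {d,p} use {d,p}

Liveness:
  L0 li=∅ lo={m,p,x}
  L1 li={m,p,x} lo={d,m,p,x}
  L2 li={m} lo=∅
  L3 li={d,m,p,x} lo={d,p,x}
  L4 li={p,x} lo={d,p,x}
  L5 li={x} lo=∅
  L6 li={d,p} lo={d,p}
  L7 li={d,p} lo={d,p}
  L8 li={d,p} lo=∅

Conflict graph:
  d↔{m,n,p,x}
  m↔{d,p,x}
  n↔{d,p,x}
  p↔{d,m,n,x}
  x↔{d,m,n,p}

Chromatic number:
  lower bound: {d,m,p,x} mutually conflict ⇒ χ ≥ 4
  assign d→r0 m→r3 n→r3 p→r1 x→r2 — no edge inside a register ⇒ χ ≤ 4
  χ = 4

Answer: 4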